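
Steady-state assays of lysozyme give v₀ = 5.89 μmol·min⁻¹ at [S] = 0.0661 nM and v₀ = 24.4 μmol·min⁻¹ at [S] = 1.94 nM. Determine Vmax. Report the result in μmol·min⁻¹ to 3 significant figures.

In reciprocal form, 1/v = (Km/Vmax)·(1/[S]) + 1/Vmax. The two points give (1/[S], 1/v) = (15.13, 0.1698) and (0.5155, 0.04098).
Slope = (0.1698 − 0.04098)/(15.13 − 0.5155) = 0.008814; intercept = 0.1698 − 0.008814×15.13 = 0.03644.
Vmax = 1/intercept = 27.4 μmol·min⁻¹; Km = slope × Vmax = 0.008814 × 27.4 = 0.242 nM.

27.4 μmol·min⁻¹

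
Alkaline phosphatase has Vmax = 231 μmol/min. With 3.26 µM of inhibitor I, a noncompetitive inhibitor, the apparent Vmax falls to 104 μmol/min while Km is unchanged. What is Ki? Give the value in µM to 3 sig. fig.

Noncompetitive: Vmax,app = Vmax/α with α = 1 + [I]/Ki.
α = Vmax/Vmax,app = 231/104 = 2.221.
Ki = [I]/(α − 1) = 3.26/1.221 = 2.67 µM.

2.67 µM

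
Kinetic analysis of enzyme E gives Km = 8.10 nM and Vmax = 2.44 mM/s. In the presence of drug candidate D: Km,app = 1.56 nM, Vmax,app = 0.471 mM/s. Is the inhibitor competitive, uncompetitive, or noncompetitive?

Both Km and Vmax decrease by the same factor (~5.18-fold) — characteristic of uncompetitive inhibition.

uncompetitive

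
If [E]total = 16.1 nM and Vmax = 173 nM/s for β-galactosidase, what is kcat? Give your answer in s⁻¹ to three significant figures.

10.7 s⁻¹

kcat = Vmax/[E]total = 173 nM/s / 16.1 nM = 10.7 s⁻¹.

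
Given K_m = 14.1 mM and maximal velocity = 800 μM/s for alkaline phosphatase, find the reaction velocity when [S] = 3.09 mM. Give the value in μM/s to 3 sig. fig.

144 μM/s

[S]/(Km+[S]) = 3.09/17.19 = 0.1798, the fractional saturation.
v = 0.1798 × Vmax = 0.1798 × 800 = 144 μM/s.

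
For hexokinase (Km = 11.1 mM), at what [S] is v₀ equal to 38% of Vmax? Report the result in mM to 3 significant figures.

6.80 mM

v/Vmax = [S]/(Km+[S]) = 0.38, so [S] = Km·0.38/(1 − 0.38) = 11.1 × 0.6129.
[S] = 6.80 mM.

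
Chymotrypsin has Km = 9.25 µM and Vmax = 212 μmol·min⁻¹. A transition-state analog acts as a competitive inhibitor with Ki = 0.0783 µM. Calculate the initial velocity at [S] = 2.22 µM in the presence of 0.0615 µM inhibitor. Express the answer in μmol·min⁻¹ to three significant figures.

With α = 1 + [I]/Ki = 1 + 0.0615/0.0783 = 1.785, the competitive rate law is v = Vmax[S] / (αKm + [S]).
v = 212×2.22 / (1.785×9.25 + 2.22) = 470.6/18.74 = 25.1 μmol·min⁻¹.

25.1 μmol·min⁻¹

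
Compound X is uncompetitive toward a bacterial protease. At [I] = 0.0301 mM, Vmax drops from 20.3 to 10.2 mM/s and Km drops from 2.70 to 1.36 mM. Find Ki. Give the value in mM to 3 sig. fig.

0.0304 mM

Uncompetitive: Vmax,app = Vmax/α (and Km,app = Km/α) with α = 1 + [I]/Ki.
α = Vmax/Vmax,app = 20.3/10.2 = 1.990.
Ki = [I]/(α − 1) = 0.0301/0.9902 = 0.0304 mM.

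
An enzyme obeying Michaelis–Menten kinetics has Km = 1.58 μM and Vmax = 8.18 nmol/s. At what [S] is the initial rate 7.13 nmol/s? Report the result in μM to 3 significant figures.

10.7 μM

The required fractional saturation is v/Vmax = 7.13/8.18 = 0.8716.
Then [S]/(Km+[S]) = 0.8716 ⇒ [S] = 1.58 × 0.8716/(1 − 0.8716) = 10.7 μM.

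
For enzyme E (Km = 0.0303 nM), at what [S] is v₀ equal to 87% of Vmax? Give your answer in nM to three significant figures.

0.203 nM

v/Vmax = [S]/(Km+[S]) = 0.87, so [S] = Km·0.87/(1 − 0.87) = 0.0303 × 6.692.
[S] = 0.203 nM.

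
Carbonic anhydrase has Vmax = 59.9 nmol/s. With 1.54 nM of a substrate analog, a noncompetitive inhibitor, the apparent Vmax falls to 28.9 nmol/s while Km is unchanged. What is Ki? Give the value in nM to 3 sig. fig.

1.44 nM

Noncompetitive: Vmax,app = Vmax/α with α = 1 + [I]/Ki.
α = Vmax/Vmax,app = 59.9/28.9 = 2.073.
Since α = 1 + [I]/Ki, [I]/Ki = 2.073 − 1 = 1.073 and Ki = 1.54/1.073 = 1.44 nM.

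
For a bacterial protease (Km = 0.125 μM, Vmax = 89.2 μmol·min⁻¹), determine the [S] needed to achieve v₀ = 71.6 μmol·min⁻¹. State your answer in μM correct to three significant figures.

0.509 μM

Rearranging v = Vmax[S]/(Km+[S]) gives [S] = Km·v/(Vmax − v).
[S] = 0.125 × 71.6 / (89.2 − 71.6) = 8.950/17.60 = 0.509 μM.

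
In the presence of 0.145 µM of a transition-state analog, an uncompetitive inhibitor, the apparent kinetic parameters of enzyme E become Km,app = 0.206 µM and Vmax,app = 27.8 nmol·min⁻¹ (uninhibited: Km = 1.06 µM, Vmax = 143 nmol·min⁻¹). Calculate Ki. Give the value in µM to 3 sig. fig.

Uncompetitive: Vmax,app = Vmax/α (and Km,app = Km/α) with α = 1 + [I]/Ki.
α = Vmax/Vmax,app = 143/27.8 = 5.144.
Ki = [I]/(α − 1) = 0.145/4.144 = 0.0350 µM.

0.0350 µM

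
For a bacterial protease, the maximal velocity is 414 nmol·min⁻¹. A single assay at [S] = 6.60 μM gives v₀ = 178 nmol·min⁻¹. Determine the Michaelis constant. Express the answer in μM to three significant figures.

8.75 μM

v/Vmax = 178/414 = 0.4300 = [S]/(Km+[S]).
So Km + [S] = [S]/0.4300 = 15.35 μM, giving Km = 15.35 − 6.60 = 8.75 μM.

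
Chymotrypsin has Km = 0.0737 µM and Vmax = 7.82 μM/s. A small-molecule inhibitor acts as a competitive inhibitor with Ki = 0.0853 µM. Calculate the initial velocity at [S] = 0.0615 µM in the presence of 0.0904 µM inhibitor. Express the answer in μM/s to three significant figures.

2.25 μM/s

With α = 1 + [I]/Ki = 1 + 0.0904/0.0853 = 2.060, the competitive rate law is v = Vmax[S] / (αKm + [S]).
v = 7.82×0.0615 / (2.060×0.0737 + 0.0615) = 0.4809/0.2133 = 2.25 μM/s.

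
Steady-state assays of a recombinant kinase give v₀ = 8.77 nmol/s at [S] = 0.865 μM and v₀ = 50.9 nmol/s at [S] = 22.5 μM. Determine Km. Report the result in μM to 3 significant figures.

5.35 μM

From v = Vmax[S]/(Km+[S]), each point gives Vmax = v(Km+[S])/[S].
Equating: 8.77(Km+0.865)/0.865 = 50.9(Km+22.5)/22.5.
10.14·Km + 8.77 = 2.262·Km + 50.9, so (10.14 − 2.262)·Km = 50.9 − 8.77.
Km = 42.13/7.877 = 5.35 μM; then Vmax = 8.77(5.35+0.865)/0.865 = 63.0 nmol/s.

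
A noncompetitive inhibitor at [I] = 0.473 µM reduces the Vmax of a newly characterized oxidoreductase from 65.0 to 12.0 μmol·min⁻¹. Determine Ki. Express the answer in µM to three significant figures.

Noncompetitive: Vmax,app = Vmax/α with α = 1 + [I]/Ki.
α = Vmax/Vmax,app = 65.0/12.0 = 5.417.
Ki = [I]/(α − 1) = 0.473/4.417 = 0.107 µM.

0.107 µM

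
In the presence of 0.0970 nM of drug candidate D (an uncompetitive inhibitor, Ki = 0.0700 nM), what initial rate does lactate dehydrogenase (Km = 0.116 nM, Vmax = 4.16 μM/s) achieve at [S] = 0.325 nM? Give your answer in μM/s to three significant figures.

1.52 μM/s

With α = 1 + [I]/Ki = 1 + 0.0970/0.0700 = 2.386, the uncompetitive rate law is v = (Vmax/α)·[S] / (Km/α + [S]).
v = (4.16/2.386)×0.325 / (0.116/2.386 + 0.325) = 0.5667/0.3736 = 1.52 μM/s.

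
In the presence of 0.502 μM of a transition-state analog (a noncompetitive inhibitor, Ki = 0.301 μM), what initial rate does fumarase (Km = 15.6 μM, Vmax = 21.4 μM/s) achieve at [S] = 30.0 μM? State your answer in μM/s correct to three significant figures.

5.28 μM/s

α = 1 + [I]/Ki = 1 + 0.502/0.301 = 2.668.
For a noncompetitive inhibitor, Vmax is reduced to Vmax/α while Km is unchanged: Km,app = 15.6 μM, Vmax,app = 8.02 μM/s.
v = Vmax,app·[S]/(Km,app + [S]) = 8.02 × 30.0/(15.6 + 30.0) = 5.28 μM/s.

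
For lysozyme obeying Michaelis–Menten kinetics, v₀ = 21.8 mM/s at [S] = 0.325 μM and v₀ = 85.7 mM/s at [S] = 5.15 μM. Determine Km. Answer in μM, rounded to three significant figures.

From v = Vmax[S]/(Km+[S]), each point gives Vmax = v(Km+[S])/[S].
Equating: 21.8(Km+0.325)/0.325 = 85.7(Km+5.15)/5.15.
67.08·Km + 21.8 = 16.64·Km + 85.7, so (67.08 − 16.64)·Km = 85.7 − 21.8.
Km = 63.90/50.44 = 1.27 μM; then Vmax = 21.8(1.27+0.325)/0.325 = 107 mM/s.

1.27 μM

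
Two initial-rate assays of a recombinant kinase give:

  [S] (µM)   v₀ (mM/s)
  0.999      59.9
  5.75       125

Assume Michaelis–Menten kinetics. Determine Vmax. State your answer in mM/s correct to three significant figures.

162 mM/s

From v = Vmax[S]/(Km+[S]), each point gives Vmax = v(Km+[S])/[S].
Equating: 59.9(Km+0.999)/0.999 = 125(Km+5.75)/5.75.
59.96·Km + 59.9 = 21.74·Km + 125, so (59.96 − 21.74)·Km = 125 − 59.9.
Km = 65.10/38.22 = 1.70 µM; then Vmax = 59.9(1.70+0.999)/0.999 = 162 mM/s.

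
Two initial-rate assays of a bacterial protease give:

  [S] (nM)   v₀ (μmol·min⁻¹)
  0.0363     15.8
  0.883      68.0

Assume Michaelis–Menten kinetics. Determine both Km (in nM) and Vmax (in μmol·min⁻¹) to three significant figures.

Km = 0.146 nM; Vmax = 79.2 μmol·min⁻¹

In reciprocal form, 1/v = (Km/Vmax)·(1/[S]) + 1/Vmax. The two points give (1/[S], 1/v) = (27.55, 0.06329) and (1.133, 0.01471).
Slope = (0.06329 − 0.01471)/(27.55 − 1.133) = 0.001839; intercept = 0.06329 − 0.001839×27.55 = 0.01262.
Vmax = 1/intercept = 79.2 μmol·min⁻¹; Km = slope × Vmax = 0.001839 × 79.2 = 0.146 nM.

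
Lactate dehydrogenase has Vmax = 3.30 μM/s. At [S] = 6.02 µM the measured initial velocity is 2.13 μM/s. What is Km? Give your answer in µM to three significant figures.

v/Vmax = 2.13/3.30 = 0.6455 = [S]/(Km+[S]).
So Km + [S] = [S]/0.6455 = 9.327 µM, giving Km = 9.327 − 6.02 = 3.31 µM.

3.31 µM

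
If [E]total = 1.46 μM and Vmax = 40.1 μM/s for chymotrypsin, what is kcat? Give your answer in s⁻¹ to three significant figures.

kcat = Vmax/[E]total = 40.1 μM/s / 1.46 μM = 27.5 s⁻¹.

27.5 s⁻¹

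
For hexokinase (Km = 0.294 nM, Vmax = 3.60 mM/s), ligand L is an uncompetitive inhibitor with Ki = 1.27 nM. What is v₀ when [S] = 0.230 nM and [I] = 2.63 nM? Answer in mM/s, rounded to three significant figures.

With α = 1 + [I]/Ki = 1 + 2.63/1.27 = 3.071, the uncompetitive rate law is v = (Vmax/α)·[S] / (Km/α + [S]).
v = (3.60/3.071)×0.230 / (0.294/3.071 + 0.230) = 0.2696/0.3257 = 0.828 mM/s.

0.828 mM/s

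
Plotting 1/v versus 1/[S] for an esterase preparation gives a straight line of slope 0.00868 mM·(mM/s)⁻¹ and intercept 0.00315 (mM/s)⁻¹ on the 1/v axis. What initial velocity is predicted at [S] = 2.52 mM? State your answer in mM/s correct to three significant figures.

152 mM/s

The y-intercept is 1/Vmax, so Vmax = 1/0.00315 = 317 mM/s.
The slope is Km/Vmax, so Km = 0.00868 × 317 = 2.76 mM.
Then v = 317 × 2.52/(2.76 + 2.52) = 152 mM/s.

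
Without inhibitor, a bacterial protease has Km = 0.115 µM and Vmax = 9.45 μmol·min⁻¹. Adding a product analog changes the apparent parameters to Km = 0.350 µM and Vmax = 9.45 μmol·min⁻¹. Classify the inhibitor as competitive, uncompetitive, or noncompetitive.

Km increases (0.115 → 0.350 µM) while Vmax is unchanged — the hallmark of competitive inhibition.

competitive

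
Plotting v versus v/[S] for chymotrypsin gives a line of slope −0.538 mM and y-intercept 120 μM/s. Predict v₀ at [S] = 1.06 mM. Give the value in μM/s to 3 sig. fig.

79.6 μM/s

In the Eadie–Hofstee form v = Vmax − Km·(v/[S]), the slope is −Km and the intercept is Vmax, so Km = 0.538 mM and Vmax = 120 μM/s.
v = 120 × 1.06/(0.538 + 1.06) = 79.6 μM/s.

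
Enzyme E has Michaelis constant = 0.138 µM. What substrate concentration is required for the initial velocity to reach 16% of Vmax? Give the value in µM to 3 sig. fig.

0.0263 µM

v/Vmax = [S]/(Km+[S]) = 0.16, so [S] = Km·0.16/(1 − 0.16) = 0.138 × 0.1905.
[S] = 0.0263 µM.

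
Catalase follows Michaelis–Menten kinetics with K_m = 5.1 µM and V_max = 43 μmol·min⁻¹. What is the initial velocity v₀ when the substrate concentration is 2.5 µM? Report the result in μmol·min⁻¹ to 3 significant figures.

14.1 μmol·min⁻¹

[S]/(Km+[S]) = 2.5/7.600 = 0.3289, the fractional saturation.
v = 0.3289 × Vmax = 0.3289 × 43 = 14.1 μmol·min⁻¹.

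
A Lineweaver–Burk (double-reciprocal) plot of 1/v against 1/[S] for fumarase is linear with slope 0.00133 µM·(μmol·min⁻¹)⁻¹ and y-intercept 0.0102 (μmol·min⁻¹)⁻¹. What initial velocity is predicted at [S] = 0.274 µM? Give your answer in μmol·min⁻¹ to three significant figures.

The y-intercept is 1/Vmax, so Vmax = 1/0.0102 = 98.0 μmol·min⁻¹.
The slope is Km/Vmax, so Km = 0.00133 × 98.0 = 0.130 µM.
Then v = 98.0 × 0.274/(0.130 + 0.274) = 66.4 μmol·min⁻¹.

66.4 μmol·min⁻¹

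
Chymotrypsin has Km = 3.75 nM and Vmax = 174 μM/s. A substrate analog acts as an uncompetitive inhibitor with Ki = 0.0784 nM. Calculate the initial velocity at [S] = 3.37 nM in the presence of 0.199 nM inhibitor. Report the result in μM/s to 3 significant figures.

37.4 μM/s

With α = 1 + [I]/Ki = 1 + 0.199/0.0784 = 3.538, the uncompetitive rate law is v = (Vmax/α)·[S] / (Km/α + [S]).
v = (174/3.538)×3.37 / (3.75/3.538 + 3.37) = 165.7/4.430 = 37.4 μM/s.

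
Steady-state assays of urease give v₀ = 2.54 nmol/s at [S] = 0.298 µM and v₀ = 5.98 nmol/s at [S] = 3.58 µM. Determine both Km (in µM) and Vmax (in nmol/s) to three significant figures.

Km = 0.502 µM; Vmax = 6.82 nmol/s

From v = Vmax[S]/(Km+[S]), each point gives Vmax = v(Km+[S])/[S].
Equating: 2.54(Km+0.298)/0.298 = 5.98(Km+3.58)/3.58.
8.523·Km + 2.54 = 1.670·Km + 5.98, so (8.523 − 1.670)·Km = 5.98 − 2.54.
Km = 3.440/6.853 = 0.502 µM; then Vmax = 2.54(0.502+0.298)/0.298 = 6.82 nmol/s.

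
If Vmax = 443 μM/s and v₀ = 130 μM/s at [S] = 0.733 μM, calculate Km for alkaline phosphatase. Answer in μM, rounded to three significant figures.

From v = Vmax[S]/(Km+[S]), Km = [S](Vmax − v)/v.
Km = 0.733 × (443 − 130) / 130 = 229.4/130 = 1.76 μM.

1.76 μM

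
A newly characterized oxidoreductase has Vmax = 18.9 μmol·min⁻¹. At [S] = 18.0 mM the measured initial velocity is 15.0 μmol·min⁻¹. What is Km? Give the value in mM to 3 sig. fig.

v/Vmax = 15.0/18.9 = 0.7937 = [S]/(Km+[S]).
So Km + [S] = [S]/0.7937 = 22.68 mM, giving Km = 22.68 − 18.0 = 4.68 mM.

4.68 mM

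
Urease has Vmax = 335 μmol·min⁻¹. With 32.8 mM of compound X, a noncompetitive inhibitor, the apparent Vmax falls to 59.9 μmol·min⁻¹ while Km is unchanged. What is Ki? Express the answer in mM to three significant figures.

Noncompetitive: Vmax,app = Vmax/α with α = 1 + [I]/Ki.
α = Vmax/Vmax,app = 335/59.9 = 5.593.
Ki = [I]/(α − 1) = 32.8/4.593 = 7.14 mM.

7.14 mM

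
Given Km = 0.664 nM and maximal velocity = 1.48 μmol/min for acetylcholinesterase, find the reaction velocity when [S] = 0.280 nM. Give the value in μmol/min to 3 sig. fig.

0.439 μmol/min

[S]/(Km+[S]) = 0.280/0.9440 = 0.2966, the fractional saturation.
v = 0.2966 × Vmax = 0.2966 × 1.48 = 0.439 μmol/min.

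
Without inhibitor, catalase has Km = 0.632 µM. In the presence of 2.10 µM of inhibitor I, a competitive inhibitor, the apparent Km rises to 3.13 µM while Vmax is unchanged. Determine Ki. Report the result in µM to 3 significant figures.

0.531 µM

Competitive: Km,app = α·Km with α = 1 + [I]/Ki.
α = Km,app/Km = 3.13/0.632 = 4.953.
Ki = [I]/(α − 1) = 2.10/3.953 = 0.531 µM.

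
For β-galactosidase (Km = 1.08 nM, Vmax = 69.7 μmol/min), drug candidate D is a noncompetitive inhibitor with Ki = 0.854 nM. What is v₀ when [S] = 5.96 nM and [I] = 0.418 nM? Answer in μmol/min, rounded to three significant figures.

39.6 μmol/min

With α = 1 + [I]/Ki = 1 + 0.418/0.854 = 1.489, the noncompetitive rate law is v = (Vmax/α)·[S] / (Km + [S]).
v = (69.7/1.489)×5.96 / (1.08 + 5.96) = 278.9/7.040 = 39.6 μmol/min.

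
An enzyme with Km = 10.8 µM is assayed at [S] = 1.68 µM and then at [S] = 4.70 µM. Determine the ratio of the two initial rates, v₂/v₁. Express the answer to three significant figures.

2.25

The fractional saturations are [S]/(Km+[S]) = 1.68/12.48 = 0.1346 and 4.70/15.50 = 0.3032.
v₂/v₁ is just their ratio: 0.3032/0.1346 = 2.25.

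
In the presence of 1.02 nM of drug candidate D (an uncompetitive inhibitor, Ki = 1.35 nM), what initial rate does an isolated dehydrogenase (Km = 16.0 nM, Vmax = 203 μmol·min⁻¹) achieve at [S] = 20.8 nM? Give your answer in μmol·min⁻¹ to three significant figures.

80.4 μmol·min⁻¹

With α = 1 + [I]/Ki = 1 + 1.02/1.35 = 1.756, the uncompetitive rate law is v = (Vmax/α)·[S] / (Km/α + [S]).
v = (203/1.756)×20.8 / (16.0/1.756 + 20.8) = 2405/29.91 = 80.4 μmol·min⁻¹.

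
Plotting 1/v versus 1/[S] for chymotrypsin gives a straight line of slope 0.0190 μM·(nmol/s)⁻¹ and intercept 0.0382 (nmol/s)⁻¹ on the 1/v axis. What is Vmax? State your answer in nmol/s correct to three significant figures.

The y-intercept of a Lineweaver–Burk plot equals 1/Vmax, so Vmax = 1/0.0382 = 26.2 nmol/s.

26.2 nmol/s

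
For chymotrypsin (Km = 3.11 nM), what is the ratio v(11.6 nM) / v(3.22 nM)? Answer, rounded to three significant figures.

1.55

Since Vmax cancels, v₂/v₁ = [S]₂(Km+[S]₁) / [S]₁(Km+[S]₂).
= 11.6×(3.11+3.22) / (3.22×(3.11+11.6)) = 73.43/47.37 = 1.55.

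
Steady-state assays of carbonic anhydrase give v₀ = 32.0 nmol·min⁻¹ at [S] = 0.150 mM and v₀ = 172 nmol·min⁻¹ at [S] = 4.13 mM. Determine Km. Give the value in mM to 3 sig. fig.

From v = Vmax[S]/(Km+[S]), each point gives Vmax = v(Km+[S])/[S].
Equating: 32.0(Km+0.150)/0.150 = 172(Km+4.13)/4.13.
213.3·Km + 32.0 = 41.65·Km + 172, so (213.3 − 41.65)·Km = 172 − 32.0.
Km = 140.0/171.7 = 0.815 mM; then Vmax = 32.0(0.815+0.150)/0.150 = 206 nmol·min⁻¹.

0.815 mM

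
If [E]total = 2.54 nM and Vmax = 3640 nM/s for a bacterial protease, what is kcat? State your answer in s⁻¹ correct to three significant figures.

kcat = Vmax/[E]total = 3640 nM/s / 2.54 nM = 1430 s⁻¹.

1430 s⁻¹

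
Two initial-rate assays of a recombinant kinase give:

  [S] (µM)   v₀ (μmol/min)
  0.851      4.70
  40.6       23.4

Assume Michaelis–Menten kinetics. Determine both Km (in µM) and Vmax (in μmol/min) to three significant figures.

Km = 3.78 µM; Vmax = 25.6 μmol/min

In reciprocal form, 1/v = (Km/Vmax)·(1/[S]) + 1/Vmax. The two points give (1/[S], 1/v) = (1.175, 0.2128) and (0.02463, 0.04274).
Slope = (0.2128 − 0.04274)/(1.175 − 0.02463) = 0.1478; intercept = 0.2128 − 0.1478×1.175 = 0.03909.
Vmax = 1/intercept = 25.6 μmol/min; Km = slope × Vmax = 0.1478 × 25.6 = 3.78 µM.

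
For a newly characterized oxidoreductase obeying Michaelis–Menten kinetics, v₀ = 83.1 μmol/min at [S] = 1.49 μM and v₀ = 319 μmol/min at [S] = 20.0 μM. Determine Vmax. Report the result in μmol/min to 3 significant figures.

From v = Vmax[S]/(Km+[S]), each point gives Vmax = v(Km+[S])/[S].
Equating: 83.1(Km+1.49)/1.49 = 319(Km+20.0)/20.0.
55.77·Km + 83.1 = 15.95·Km + 319, so (55.77 − 15.95)·Km = 319 − 83.1.
Km = 235.9/39.82 = 5.92 μM; then Vmax = 83.1(5.92+1.49)/1.49 = 413 μmol/min.

413 μmol/min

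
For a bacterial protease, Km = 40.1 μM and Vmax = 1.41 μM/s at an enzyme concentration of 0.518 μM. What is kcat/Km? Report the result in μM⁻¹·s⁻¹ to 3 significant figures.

kcat = Vmax/[E]total = 1.41/0.518 = 2.72 s⁻¹.
kcat/Km = 2.72/40.1 = 0.0679 μM⁻¹·s⁻¹.

0.0679 μM⁻¹·s⁻¹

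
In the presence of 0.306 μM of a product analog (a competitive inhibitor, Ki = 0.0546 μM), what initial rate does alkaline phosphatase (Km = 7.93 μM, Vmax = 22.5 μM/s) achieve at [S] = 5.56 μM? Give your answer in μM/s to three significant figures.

2.16 μM/s

With α = 1 + [I]/Ki = 1 + 0.306/0.0546 = 6.604, the competitive rate law is v = Vmax[S] / (αKm + [S]).
v = 22.5×5.56 / (6.604×7.93 + 5.56) = 125.1/57.93 = 2.16 μM/s.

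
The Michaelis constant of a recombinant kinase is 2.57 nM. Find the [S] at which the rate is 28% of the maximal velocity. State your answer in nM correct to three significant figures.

v/Vmax = [S]/(Km+[S]) = 0.28, so [S] = Km·0.28/(1 − 0.28) = 2.57 × 0.3889.
[S] = 0.999 nM.

0.999 nM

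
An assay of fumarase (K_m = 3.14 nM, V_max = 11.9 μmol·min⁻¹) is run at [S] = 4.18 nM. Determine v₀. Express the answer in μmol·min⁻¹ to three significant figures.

6.80 μmol·min⁻¹

[S]/(Km+[S]) = 4.18/7.320 = 0.5710, the fractional saturation.
v = 0.5710 × Vmax = 0.5710 × 11.9 = 6.80 μmol·min⁻¹.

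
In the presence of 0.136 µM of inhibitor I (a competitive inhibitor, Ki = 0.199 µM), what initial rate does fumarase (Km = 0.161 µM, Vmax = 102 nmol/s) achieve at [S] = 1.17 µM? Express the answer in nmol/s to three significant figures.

82.8 nmol/s

With α = 1 + [I]/Ki = 1 + 0.136/0.199 = 1.683, the competitive rate law is v = Vmax[S] / (αKm + [S]).
v = 102×1.17 / (1.683×0.161 + 1.17) = 119.3/1.441 = 82.8 nmol/s.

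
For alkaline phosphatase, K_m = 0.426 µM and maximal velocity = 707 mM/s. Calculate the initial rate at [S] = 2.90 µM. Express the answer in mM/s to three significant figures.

[S]/(Km+[S]) = 2.90/3.326 = 0.8719, the fractional saturation.
v = 0.8719 × Vmax = 0.8719 × 707 = 616 mM/s.

616 mM/s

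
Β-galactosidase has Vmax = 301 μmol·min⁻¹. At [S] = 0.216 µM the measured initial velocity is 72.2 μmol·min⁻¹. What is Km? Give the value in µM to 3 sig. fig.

v/Vmax = 72.2/301 = 0.2399 = [S]/(Km+[S]).
So Km + [S] = [S]/0.2399 = 0.9005 µM, giving Km = 0.9005 − 0.216 = 0.684 µM.

0.684 µM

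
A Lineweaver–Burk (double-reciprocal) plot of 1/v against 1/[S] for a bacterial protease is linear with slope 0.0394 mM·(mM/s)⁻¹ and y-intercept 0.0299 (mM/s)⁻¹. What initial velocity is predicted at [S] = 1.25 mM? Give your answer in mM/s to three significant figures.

16.3 mM/s

The y-intercept is 1/Vmax, so Vmax = 1/0.0299 = 33.4 mM/s.
The slope is Km/Vmax, so Km = 0.0394 × 33.4 = 1.32 mM.
Then v = 33.4 × 1.25/(1.32 + 1.25) = 16.3 mM/s.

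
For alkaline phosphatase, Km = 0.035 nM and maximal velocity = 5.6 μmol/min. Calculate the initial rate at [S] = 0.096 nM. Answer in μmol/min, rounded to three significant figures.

4.10 μmol/min

[S]/(Km+[S]) = 0.096/0.1310 = 0.7328, the fractional saturation.
v = 0.7328 × Vmax = 0.7328 × 5.6 = 4.10 μmol/min.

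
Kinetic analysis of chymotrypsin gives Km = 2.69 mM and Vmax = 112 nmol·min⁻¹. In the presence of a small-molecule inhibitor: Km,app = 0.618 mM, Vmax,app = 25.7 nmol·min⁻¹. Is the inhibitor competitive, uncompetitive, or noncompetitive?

Both Km and Vmax decrease by the same factor (~4.35-fold) — characteristic of uncompetitive inhibition.

uncompetitive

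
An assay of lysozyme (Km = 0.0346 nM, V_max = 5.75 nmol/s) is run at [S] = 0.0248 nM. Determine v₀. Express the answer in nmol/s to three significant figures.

2.40 nmol/s

v = Vmax·[S]/(Km + [S]) = 5.75 × 0.0248 / (0.0346 + 0.0248)
  = 0.1426 / 0.05940 = 2.40 nmol/s.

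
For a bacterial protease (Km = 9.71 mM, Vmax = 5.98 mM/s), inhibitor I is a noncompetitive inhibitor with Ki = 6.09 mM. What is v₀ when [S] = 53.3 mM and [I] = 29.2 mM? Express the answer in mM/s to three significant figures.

0.873 mM/s

α = 1 + [I]/Ki = 1 + 29.2/6.09 = 5.795.
For a noncompetitive inhibitor, Vmax is reduced to Vmax/α while Km is unchanged: Km,app = 9.71 mM, Vmax,app = 1.03 mM/s.
v = Vmax,app·[S]/(Km,app + [S]) = 1.03 × 53.3/(9.71 + 53.3) = 0.873 mM/s.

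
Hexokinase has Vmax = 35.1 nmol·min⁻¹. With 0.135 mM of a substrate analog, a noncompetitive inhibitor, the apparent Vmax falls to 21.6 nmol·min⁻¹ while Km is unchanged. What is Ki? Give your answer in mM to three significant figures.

Noncompetitive: Vmax,app = Vmax/α with α = 1 + [I]/Ki.
α = Vmax/Vmax,app = 35.1/21.6 = 1.625.
Ki = [I]/(α − 1) = 0.135/0.6250 = 0.216 mM.

0.216 mM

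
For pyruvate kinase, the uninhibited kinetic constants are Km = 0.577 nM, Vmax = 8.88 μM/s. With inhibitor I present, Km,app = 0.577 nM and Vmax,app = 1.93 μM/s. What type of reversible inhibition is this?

noncompetitive

Vmax decreases (8.88 → 1.93 μM/s) while Km is unchanged — pure noncompetitive inhibition.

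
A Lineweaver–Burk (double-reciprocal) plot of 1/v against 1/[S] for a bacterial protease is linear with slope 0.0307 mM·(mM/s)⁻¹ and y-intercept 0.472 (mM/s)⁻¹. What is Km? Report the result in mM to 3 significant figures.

0.0650 mM

y-intercept = 1/Vmax ⇒ Vmax = 2.12 mM/s; slope = Km/Vmax ⇒ Km = slope × Vmax.
Km = 0.0307 × 2.12 = 0.0650 mM.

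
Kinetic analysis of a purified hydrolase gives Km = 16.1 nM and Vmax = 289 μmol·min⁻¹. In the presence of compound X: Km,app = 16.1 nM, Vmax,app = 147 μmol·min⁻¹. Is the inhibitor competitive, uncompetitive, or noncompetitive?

noncompetitive

Vmax decreases (289 → 147 μmol·min⁻¹) while Km is unchanged — pure noncompetitive inhibition.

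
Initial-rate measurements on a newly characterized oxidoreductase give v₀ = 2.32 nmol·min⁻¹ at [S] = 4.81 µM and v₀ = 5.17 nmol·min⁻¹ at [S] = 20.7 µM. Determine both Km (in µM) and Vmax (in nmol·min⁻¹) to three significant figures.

From v = Vmax[S]/(Km+[S]), each point gives Vmax = v(Km+[S])/[S].
Equating: 2.32(Km+4.81)/4.81 = 5.17(Km+20.7)/20.7.
0.4823·Km + 2.32 = 0.2498·Km + 5.17, so (0.4823 − 0.2498)·Km = 5.17 − 2.32.
Km = 2.850/0.2326 = 12.3 µM; then Vmax = 2.32(12.3+4.81)/4.81 = 8.23 nmol·min⁻¹.

Km = 12.3 µM; Vmax = 8.23 nmol·min⁻¹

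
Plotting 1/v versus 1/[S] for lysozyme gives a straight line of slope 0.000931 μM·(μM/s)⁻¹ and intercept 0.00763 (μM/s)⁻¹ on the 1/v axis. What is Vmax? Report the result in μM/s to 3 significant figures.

131 μM/s

The y-intercept of a Lineweaver–Burk plot equals 1/Vmax, so Vmax = 1/0.00763 = 131 μM/s.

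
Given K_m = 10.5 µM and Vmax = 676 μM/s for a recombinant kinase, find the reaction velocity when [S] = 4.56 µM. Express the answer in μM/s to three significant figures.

v = Vmax·[S]/(Km + [S]) = 676 × 4.56 / (10.5 + 4.56)
  = 3083 / 15.06 = 205 μM/s.

205 μM/s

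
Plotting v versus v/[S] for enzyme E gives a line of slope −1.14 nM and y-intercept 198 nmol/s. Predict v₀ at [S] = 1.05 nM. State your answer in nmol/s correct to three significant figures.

94.9 nmol/s

In the Eadie–Hofstee form v = Vmax − Km·(v/[S]), the slope is −Km and the intercept is Vmax, so Km = 1.14 nM and Vmax = 198 nmol/s.
v = 198 × 1.05/(1.14 + 1.05) = 94.9 nmol/s.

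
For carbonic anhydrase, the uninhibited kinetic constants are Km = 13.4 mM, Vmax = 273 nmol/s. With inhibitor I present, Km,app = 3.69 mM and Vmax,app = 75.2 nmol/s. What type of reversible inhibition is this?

Both Km and Vmax decrease by the same factor (~3.63-fold) — characteristic of uncompetitive inhibition.

uncompetitive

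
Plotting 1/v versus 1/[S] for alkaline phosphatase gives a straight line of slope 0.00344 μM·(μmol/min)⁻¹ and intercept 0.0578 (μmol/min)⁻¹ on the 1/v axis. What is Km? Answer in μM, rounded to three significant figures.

0.0595 μM

y-intercept = 1/Vmax ⇒ Vmax = 17.3 μmol/min; slope = Km/Vmax ⇒ Km = slope × Vmax.
Km = 0.00344 × 17.3 = 0.0595 μM.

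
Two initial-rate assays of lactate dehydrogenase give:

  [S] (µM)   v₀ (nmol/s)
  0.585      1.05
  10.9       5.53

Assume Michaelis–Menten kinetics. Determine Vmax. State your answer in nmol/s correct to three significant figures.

In reciprocal form, 1/v = (Km/Vmax)·(1/[S]) + 1/Vmax. The two points give (1/[S], 1/v) = (1.709, 0.9524) and (0.09174, 0.1808).
Slope = (0.9524 − 0.1808)/(1.709 − 0.09174) = 0.4770; intercept = 0.9524 − 0.4770×1.709 = 0.1371.
Vmax = 1/intercept = 7.30 nmol/s; Km = slope × Vmax = 0.4770 × 7.30 = 3.48 µM.

7.30 nmol/s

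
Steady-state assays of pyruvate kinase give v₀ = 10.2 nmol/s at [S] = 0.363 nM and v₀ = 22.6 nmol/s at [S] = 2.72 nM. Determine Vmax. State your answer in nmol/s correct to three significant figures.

27.8 nmol/s

In reciprocal form, 1/v = (Km/Vmax)·(1/[S]) + 1/Vmax. The two points give (1/[S], 1/v) = (2.755, 0.09804) and (0.3676, 0.04425).
Slope = (0.09804 − 0.04425)/(2.755 − 0.3676) = 0.02253; intercept = 0.09804 − 0.02253×2.755 = 0.03596.
Vmax = 1/intercept = 27.8 nmol/s; Km = slope × Vmax = 0.02253 × 27.8 = 0.627 nM.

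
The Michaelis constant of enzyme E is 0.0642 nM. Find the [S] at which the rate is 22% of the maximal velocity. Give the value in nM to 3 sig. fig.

0.0181 nM

v/Vmax = [S]/(Km+[S]) = 0.22, so [S] = Km·0.22/(1 − 0.22) = 0.0642 × 0.2821.
[S] = 0.0181 nM.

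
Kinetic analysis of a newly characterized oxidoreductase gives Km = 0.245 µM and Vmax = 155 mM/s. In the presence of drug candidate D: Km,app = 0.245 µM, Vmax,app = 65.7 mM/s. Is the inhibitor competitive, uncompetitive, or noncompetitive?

Vmax decreases (155 → 65.7 mM/s) while Km is unchanged — pure noncompetitive inhibition.

noncompetitive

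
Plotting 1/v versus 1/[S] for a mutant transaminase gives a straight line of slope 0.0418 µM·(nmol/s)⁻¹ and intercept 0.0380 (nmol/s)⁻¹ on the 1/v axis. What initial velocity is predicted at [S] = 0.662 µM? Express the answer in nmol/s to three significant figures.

9.89 nmol/s

The y-intercept is 1/Vmax, so Vmax = 1/0.0380 = 26.3 nmol/s.
The slope is Km/Vmax, so Km = 0.0418 × 26.3 = 1.10 µM.
Then v = 26.3 × 0.662/(1.10 + 0.662) = 9.89 nmol/s.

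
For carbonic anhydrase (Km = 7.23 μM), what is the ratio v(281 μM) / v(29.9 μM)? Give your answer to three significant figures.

1.21

Since Vmax cancels, v₂/v₁ = [S]₂(Km+[S]₁) / [S]₁(Km+[S]₂).
= 281×(7.23+29.9) / (29.9×(7.23+281)) = 10430/8618 = 1.21.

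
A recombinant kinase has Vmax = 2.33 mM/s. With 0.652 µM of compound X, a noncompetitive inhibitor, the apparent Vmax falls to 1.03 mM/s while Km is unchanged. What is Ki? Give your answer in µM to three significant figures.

Noncompetitive: Vmax,app = Vmax/α with α = 1 + [I]/Ki.
α = Vmax/Vmax,app = 2.33/1.03 = 2.262.
Since α = 1 + [I]/Ki, [I]/Ki = 2.262 − 1 = 1.262 and Ki = 0.652/1.262 = 0.517 µM.

0.517 µM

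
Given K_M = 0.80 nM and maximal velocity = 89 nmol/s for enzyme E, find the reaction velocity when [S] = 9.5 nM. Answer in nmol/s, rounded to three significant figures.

82.1 nmol/s

v = Vmax·[S]/(Km + [S]) = 89 × 9.5 / (0.80 + 9.5)
  = 845.5 / 10.30 = 82.1 nmol/s.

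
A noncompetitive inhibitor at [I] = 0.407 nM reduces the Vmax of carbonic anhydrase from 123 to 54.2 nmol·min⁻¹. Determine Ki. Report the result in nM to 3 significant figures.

0.321 nM

Noncompetitive: Vmax,app = Vmax/α with α = 1 + [I]/Ki.
α = Vmax/Vmax,app = 123/54.2 = 2.269.
Since α = 1 + [I]/Ki, [I]/Ki = 2.269 − 1 = 1.269 and Ki = 0.407/1.269 = 0.321 nM.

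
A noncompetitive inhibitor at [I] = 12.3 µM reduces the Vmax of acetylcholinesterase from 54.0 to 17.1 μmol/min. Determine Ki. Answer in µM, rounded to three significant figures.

5.70 µM

Noncompetitive: Vmax,app = Vmax/α with α = 1 + [I]/Ki.
α = Vmax/Vmax,app = 54.0/17.1 = 3.158.
Ki = [I]/(α − 1) = 12.3/2.158 = 5.70 µM.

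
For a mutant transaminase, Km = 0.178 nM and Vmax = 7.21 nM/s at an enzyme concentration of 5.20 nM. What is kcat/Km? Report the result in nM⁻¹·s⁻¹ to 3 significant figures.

kcat = Vmax/[E]total = 7.21/5.20 = 1.39 s⁻¹.
kcat/Km = 1.39/0.178 = 7.79 nM⁻¹·s⁻¹.

7.79 nM⁻¹·s⁻¹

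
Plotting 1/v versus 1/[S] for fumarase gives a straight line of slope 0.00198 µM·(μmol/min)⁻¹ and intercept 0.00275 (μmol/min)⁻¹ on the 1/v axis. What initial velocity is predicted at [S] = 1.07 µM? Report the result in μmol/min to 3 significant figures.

The y-intercept is 1/Vmax, so Vmax = 1/0.00275 = 364 μmol/min.
The slope is Km/Vmax, so Km = 0.00198 × 364 = 0.720 µM.
Then v = 364 × 1.07/(0.720 + 1.07) = 217 μmol/min.

217 μmol/min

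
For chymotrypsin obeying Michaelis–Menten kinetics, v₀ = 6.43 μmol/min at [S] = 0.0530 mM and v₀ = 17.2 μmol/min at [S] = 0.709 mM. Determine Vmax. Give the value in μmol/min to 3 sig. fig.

In reciprocal form, 1/v = (Km/Vmax)·(1/[S]) + 1/Vmax. The two points give (1/[S], 1/v) = (18.87, 0.1555) and (1.410, 0.05814).
Slope = (0.1555 − 0.05814)/(18.87 − 1.410) = 0.005578; intercept = 0.1555 − 0.005578×18.87 = 0.05027.
Vmax = 1/intercept = 19.9 μmol/min; Km = slope × Vmax = 0.005578 × 19.9 = 0.111 mM.

19.9 μmol/min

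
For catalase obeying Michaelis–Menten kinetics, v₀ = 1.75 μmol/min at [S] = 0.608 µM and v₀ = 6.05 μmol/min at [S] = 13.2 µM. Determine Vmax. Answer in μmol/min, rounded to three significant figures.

6.86 μmol/min

From v = Vmax[S]/(Km+[S]), each point gives Vmax = v(Km+[S])/[S].
Equating: 1.75(Km+0.608)/0.608 = 6.05(Km+13.2)/13.2.
2.878·Km + 1.75 = 0.4583·Km + 6.05, so (2.878 − 0.4583)·Km = 6.05 − 1.75.
Km = 4.300/2.420 = 1.78 µM; then Vmax = 1.75(1.78+0.608)/0.608 = 6.86 μmol/min.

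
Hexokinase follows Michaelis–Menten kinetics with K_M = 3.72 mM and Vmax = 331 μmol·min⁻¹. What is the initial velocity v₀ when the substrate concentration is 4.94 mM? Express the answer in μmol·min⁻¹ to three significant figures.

189 μmol·min⁻¹

[S]/(Km+[S]) = 4.94/8.660 = 0.5704, the fractional saturation.
v = 0.5704 × Vmax = 0.5704 × 331 = 189 μmol·min⁻¹.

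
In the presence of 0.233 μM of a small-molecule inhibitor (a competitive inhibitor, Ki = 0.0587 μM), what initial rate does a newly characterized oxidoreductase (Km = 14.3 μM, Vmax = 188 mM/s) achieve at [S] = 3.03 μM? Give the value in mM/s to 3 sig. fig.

α = 1 + [I]/Ki = 1 + 0.233/0.0587 = 4.969.
For a competitive inhibitor, Vmax is unchanged and the apparent Km becomes α·Km: Km,app = 71.1 μM, Vmax,app = 188 mM/s.
v = Vmax,app·[S]/(Km,app + [S]) = 188 × 3.03/(71.1 + 3.03) = 7.69 mM/s.

7.69 mM/s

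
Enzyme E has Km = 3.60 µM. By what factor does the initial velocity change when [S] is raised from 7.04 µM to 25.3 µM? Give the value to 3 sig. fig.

1.32

The fractional saturations are [S]/(Km+[S]) = 7.04/10.64 = 0.6617 and 25.3/28.90 = 0.8754.
v₂/v₁ is just their ratio: 0.8754/0.6617 = 1.32.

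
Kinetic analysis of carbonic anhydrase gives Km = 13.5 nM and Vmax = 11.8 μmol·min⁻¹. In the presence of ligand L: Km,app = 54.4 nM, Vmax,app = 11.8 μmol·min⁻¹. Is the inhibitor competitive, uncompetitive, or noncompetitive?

competitive

Km increases (13.5 → 54.4 nM) while Vmax is unchanged — the hallmark of competitive inhibition.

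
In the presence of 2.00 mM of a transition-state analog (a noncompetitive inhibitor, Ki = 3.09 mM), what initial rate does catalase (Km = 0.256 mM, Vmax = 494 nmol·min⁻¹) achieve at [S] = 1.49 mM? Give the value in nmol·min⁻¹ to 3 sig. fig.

With α = 1 + [I]/Ki = 1 + 2.00/3.09 = 1.647, the noncompetitive rate law is v = (Vmax/α)·[S] / (Km + [S]).
v = (494/1.647)×1.49 / (0.256 + 1.49) = 446.8/1.746 = 256 nmol·min⁻¹.

256 nmol·min⁻¹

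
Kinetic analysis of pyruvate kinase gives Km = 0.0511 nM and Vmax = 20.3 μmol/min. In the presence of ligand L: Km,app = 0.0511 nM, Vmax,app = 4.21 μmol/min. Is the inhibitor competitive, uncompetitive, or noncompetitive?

noncompetitive

Vmax decreases (20.3 → 4.21 μmol/min) while Km is unchanged — pure noncompetitive inhibition.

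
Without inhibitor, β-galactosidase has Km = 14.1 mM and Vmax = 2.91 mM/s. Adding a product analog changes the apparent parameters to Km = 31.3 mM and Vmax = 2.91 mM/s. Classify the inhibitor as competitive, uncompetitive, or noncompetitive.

Km increases (14.1 → 31.3 mM) while Vmax is unchanged — the hallmark of competitive inhibition.

competitive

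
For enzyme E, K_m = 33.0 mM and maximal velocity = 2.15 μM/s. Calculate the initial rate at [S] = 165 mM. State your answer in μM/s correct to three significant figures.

[S]/(Km+[S]) = 165/198.0 = 0.8333, the fractional saturation.
v = 0.8333 × Vmax = 0.8333 × 2.15 = 1.79 μM/s.

1.79 μM/s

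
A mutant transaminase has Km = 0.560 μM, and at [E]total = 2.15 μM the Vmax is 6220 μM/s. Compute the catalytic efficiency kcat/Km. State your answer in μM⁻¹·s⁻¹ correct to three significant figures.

5170 μM⁻¹·s⁻¹

kcat = Vmax/[E]total = 6220/2.15 = 2890 s⁻¹.
kcat/Km = 2890/0.560 = 5170 μM⁻¹·s⁻¹.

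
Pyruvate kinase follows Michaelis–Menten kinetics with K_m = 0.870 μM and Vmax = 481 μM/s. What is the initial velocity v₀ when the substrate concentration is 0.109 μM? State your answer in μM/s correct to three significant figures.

53.6 μM/s

[S]/(Km+[S]) = 0.109/0.9790 = 0.1113, the fractional saturation.
v = 0.1113 × Vmax = 0.1113 × 481 = 53.6 μM/s.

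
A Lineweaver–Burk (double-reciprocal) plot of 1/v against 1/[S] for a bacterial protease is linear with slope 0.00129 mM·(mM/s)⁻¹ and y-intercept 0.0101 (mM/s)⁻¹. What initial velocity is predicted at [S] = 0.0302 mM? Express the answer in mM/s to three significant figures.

18.9 mM/s

The y-intercept is 1/Vmax, so Vmax = 1/0.0101 = 99.0 mM/s.
The slope is Km/Vmax, so Km = 0.00129 × 99.0 = 0.128 mM.
Then v = 99.0 × 0.0302/(0.128 + 0.0302) = 18.9 mM/s.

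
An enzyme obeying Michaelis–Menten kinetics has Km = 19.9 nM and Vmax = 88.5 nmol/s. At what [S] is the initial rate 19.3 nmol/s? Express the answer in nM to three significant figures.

5.55 nM

Rearranging v = Vmax[S]/(Km+[S]) gives [S] = Km·v/(Vmax − v).
[S] = 19.9 × 19.3 / (88.5 − 19.3) = 384.1/69.20 = 5.55 nM.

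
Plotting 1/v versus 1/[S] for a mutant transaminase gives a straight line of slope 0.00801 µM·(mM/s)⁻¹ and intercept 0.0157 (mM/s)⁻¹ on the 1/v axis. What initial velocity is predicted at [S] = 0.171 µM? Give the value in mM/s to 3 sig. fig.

16.0 mM/s

The y-intercept is 1/Vmax, so Vmax = 1/0.0157 = 63.7 mM/s.
The slope is Km/Vmax, so Km = 0.00801 × 63.7 = 0.510 µM.
Then v = 63.7 × 0.171/(0.510 + 0.171) = 16.0 mM/s.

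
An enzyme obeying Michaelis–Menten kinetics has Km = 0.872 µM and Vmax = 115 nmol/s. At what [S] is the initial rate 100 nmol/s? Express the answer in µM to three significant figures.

Rearranging v = Vmax[S]/(Km+[S]) gives [S] = Km·v/(Vmax − v).
[S] = 0.872 × 100 / (115 − 100) = 87.20/15.00 = 5.81 µM.

5.81 µM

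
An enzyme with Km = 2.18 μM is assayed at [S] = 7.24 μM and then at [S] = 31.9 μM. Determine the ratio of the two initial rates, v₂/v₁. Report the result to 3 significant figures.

1.22

The fractional saturations are [S]/(Km+[S]) = 7.24/9.420 = 0.7686 and 31.9/34.08 = 0.9360.
v₂/v₁ is just their ratio: 0.9360/0.7686 = 1.22.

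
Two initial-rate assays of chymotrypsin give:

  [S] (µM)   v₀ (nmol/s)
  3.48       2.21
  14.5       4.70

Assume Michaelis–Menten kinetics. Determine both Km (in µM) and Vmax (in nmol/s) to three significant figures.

Km = 8.01 µM; Vmax = 7.30 nmol/s

In reciprocal form, 1/v = (Km/Vmax)·(1/[S]) + 1/Vmax. The two points give (1/[S], 1/v) = (0.2874, 0.4525) and (0.06897, 0.2128).
Slope = (0.4525 − 0.2128)/(0.2874 − 0.06897) = 1.098; intercept = 0.4525 − 1.098×0.2874 = 0.1371.
Vmax = 1/intercept = 7.30 nmol/s; Km = slope × Vmax = 1.098 × 7.30 = 8.01 µM.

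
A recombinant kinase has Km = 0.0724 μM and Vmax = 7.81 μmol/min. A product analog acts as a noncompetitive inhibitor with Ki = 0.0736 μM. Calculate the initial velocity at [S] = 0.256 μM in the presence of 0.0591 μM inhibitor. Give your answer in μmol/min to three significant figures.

With α = 1 + [I]/Ki = 1 + 0.0591/0.0736 = 1.803, the noncompetitive rate law is v = (Vmax/α)·[S] / (Km + [S]).
v = (7.81/1.803)×0.256 / (0.0724 + 0.256) = 1.109/0.3284 = 3.38 μmol/min.

3.38 μmol/min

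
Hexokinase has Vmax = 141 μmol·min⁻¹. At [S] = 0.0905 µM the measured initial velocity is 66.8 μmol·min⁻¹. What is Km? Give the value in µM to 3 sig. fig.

0.101 µM

From v = Vmax[S]/(Km+[S]), Km = [S](Vmax − v)/v.
Km = 0.0905 × (141 − 66.8) / 66.8 = 6.715/66.8 = 0.101 µM.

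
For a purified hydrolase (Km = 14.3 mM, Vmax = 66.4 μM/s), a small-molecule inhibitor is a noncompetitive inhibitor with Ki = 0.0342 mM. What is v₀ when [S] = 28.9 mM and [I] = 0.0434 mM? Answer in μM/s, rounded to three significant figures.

α = 1 + [I]/Ki = 1 + 0.0434/0.0342 = 2.269.
For a noncompetitive inhibitor, Vmax is reduced to Vmax/α while Km is unchanged: Km,app = 14.3 mM, Vmax,app = 29.3 μM/s.
v = Vmax,app·[S]/(Km,app + [S]) = 29.3 × 28.9/(14.3 + 28.9) = 19.6 μM/s.

19.6 μM/s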